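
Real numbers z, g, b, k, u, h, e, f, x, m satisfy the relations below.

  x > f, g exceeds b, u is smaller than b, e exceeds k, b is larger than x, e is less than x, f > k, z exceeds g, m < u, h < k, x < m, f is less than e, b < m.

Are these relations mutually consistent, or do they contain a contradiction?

Chaining the given relations yields m < u < b, so m < b. But one relation states b < m. These cannot both hold.

inconsistent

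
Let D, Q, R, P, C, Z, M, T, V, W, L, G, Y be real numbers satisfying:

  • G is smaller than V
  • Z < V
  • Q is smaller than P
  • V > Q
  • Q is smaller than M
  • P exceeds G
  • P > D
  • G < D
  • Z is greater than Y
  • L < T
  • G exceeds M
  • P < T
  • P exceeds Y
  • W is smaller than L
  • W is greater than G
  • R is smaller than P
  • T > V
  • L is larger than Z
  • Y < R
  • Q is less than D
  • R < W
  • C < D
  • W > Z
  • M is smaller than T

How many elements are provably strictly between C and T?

Chaining upward from C reaches: D, P.
Chaining downward from T reaches: Q, Y, R, Z, M, G, D, V, W, L, P.
Strictly between C and T are those in both lists: D, P — 2 elements.

2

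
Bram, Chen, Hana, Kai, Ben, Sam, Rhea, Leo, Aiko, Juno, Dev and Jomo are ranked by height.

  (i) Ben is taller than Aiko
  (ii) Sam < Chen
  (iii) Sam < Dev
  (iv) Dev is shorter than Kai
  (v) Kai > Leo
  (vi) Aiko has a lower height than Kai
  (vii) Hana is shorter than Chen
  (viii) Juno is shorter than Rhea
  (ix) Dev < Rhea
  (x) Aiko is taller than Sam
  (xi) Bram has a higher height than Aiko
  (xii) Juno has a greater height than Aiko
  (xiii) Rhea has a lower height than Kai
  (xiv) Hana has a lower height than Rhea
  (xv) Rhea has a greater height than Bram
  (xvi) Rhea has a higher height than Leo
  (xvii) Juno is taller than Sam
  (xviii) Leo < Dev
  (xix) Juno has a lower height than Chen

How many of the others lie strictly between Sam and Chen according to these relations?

2

The relations place Sam below Chen. An element lies strictly between them when it is forced above Sam and also forced below Chen.
Above Sam: {Aiko, Juno, Dev, Bram, Ben, Rhea, Kai}. Below Chen: {Aiko, Juno, Hana}.
Intersection: {Aiko, Juno} — 2.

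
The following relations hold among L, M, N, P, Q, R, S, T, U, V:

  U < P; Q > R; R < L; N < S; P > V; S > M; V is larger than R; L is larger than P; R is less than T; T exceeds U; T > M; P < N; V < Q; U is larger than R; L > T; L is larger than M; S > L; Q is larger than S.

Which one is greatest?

Q

R is not greatest since R < L; M is not greatest since M < S; V is not greatest since V < P; U is not greatest since U < P; P is not greatest since P < N; N is not greatest since N < S; T is not greatest since T < L; L is not greatest since L < S; S is not greatest since S < Q.
Only Q has nothing above it, so Q is the greatest.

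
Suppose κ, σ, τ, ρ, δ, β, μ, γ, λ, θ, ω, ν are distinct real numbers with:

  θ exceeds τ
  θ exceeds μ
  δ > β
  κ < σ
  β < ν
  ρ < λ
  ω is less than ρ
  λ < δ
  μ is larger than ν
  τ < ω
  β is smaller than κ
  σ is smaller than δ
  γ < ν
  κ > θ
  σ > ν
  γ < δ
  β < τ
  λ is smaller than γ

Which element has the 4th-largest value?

θ

Piecing the relations together gives one ordering: β < τ < ω < ρ < λ < γ < ν < μ < θ < κ < σ < δ.
The 4th largest is θ.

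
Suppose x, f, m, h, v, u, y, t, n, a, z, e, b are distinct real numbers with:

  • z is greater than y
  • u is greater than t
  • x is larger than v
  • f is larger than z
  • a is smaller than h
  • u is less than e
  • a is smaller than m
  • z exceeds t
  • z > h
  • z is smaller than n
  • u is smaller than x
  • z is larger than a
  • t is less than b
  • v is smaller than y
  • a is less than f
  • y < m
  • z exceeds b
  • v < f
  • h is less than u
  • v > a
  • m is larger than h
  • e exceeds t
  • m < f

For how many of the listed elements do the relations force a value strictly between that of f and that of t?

The relations place t below f. An element lies strictly between them when it is forced above t and also forced below f.
Above t: {b, u, x, e, z, n}. Below f: {a, b, v, h, y, z, m}.
Intersection: {b, z} — 2.

2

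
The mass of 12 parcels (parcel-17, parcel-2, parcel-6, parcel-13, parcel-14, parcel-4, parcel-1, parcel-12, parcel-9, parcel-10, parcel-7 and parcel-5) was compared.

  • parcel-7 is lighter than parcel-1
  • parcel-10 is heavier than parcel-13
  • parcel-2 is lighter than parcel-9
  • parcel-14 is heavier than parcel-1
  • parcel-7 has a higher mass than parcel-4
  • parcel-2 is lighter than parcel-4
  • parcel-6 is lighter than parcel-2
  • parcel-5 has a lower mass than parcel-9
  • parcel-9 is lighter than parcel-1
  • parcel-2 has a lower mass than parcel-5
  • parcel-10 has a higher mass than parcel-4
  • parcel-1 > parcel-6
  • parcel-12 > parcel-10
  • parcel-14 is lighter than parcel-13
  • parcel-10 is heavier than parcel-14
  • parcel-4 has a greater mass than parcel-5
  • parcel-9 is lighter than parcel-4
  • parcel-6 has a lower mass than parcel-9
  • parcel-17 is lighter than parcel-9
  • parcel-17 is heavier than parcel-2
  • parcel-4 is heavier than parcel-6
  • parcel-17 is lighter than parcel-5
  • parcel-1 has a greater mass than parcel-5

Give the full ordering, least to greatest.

Nothing is placed below parcel-6, so it is least; from there parcel-6 < parcel-2; parcel-2 < parcel-17; parcel-17 < parcel-5; parcel-5 < parcel-9; parcel-9 < parcel-4; parcel-4 < parcel-7; parcel-7 < parcel-1; parcel-1 < parcel-14; parcel-14 < parcel-13; parcel-13 < parcel-10; parcel-10 < parcel-12, each given directly.

parcel-6 < parcel-2 < parcel-17 < parcel-5 < parcel-9 < parcel-4 < parcel-7 < parcel-1 < parcel-14 < parcel-13 < parcel-10 < parcel-12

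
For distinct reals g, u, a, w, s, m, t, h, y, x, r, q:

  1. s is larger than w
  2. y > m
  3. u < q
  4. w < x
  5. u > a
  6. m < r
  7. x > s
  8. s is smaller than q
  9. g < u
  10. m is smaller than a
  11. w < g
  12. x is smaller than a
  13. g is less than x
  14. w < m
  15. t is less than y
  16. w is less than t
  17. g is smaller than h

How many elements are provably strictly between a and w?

The relations place w below a. An element lies strictly between them when it is forced above w and also forced below a.
Above w: {t, g, s, m, r, y, x, u, h, q}. Below a: {g, s, m, x}.
Intersection: {g, s, m, x} — 4.

4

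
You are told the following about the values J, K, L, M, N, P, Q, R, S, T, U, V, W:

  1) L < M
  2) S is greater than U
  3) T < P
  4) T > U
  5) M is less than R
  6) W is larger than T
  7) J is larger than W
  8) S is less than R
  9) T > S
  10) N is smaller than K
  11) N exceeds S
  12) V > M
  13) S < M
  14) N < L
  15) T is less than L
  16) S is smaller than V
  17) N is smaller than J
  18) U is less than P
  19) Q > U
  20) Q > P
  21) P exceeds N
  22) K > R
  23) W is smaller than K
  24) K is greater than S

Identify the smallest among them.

S is not least since U < S; N is not least since S < N; T is not least since S < T; L is not least since T < L; W is not least since T < W; P is not least since T < P; M is not least since L < M; V is not least since S < V; Q is not least since U < Q; R is not least since M < R; J is not least since N < J; K is not least since R < K.
Only U has nothing below it, so U is the smallest.

U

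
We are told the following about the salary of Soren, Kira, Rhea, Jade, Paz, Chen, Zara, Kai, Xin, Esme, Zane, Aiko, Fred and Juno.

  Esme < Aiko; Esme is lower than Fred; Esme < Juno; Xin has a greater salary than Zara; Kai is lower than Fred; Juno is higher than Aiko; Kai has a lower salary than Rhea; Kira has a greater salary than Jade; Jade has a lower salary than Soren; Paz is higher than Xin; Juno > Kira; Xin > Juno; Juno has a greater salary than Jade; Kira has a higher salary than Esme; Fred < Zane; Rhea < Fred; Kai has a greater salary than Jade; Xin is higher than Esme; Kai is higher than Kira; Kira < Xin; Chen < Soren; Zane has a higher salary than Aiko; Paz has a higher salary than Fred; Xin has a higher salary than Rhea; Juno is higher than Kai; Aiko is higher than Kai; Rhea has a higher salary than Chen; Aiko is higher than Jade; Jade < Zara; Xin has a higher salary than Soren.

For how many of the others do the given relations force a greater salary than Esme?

9

The elements the relations force above Esme are Kira, Kai, Rhea, Aiko, Juno, Fred, Zane, Xin, Paz — no chain reaches any other.
That is 9.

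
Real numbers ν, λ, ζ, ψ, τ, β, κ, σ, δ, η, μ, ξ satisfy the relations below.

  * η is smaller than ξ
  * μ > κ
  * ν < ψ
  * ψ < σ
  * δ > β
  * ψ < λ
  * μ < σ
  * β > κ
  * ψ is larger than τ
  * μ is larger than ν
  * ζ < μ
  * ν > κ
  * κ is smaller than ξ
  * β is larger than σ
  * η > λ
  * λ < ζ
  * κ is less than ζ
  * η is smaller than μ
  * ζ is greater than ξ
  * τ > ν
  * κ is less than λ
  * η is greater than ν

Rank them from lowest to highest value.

Nothing is placed below κ, so it is least; from there κ < ν; ν < τ; τ < ψ; ψ < λ; λ < η; η < ξ; ξ < ζ; ζ < μ; μ < σ; σ < β; β < δ, each given directly.

κ < ν < τ < ψ < λ < η < ξ < ζ < μ < σ < β < δ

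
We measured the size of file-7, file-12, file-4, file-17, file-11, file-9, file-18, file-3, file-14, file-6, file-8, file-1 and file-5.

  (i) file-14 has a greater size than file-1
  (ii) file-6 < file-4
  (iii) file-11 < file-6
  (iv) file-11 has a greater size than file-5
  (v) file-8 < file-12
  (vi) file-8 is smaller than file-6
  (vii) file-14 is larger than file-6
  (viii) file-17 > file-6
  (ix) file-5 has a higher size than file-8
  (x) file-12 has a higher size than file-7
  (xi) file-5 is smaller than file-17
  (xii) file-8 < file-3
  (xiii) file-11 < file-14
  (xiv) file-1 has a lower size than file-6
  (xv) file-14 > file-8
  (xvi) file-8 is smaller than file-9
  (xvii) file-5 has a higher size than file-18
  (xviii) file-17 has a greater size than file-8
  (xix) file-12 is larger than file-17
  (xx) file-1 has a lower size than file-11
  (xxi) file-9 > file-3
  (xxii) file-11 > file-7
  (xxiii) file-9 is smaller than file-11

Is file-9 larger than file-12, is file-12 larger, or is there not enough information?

Chaining the given relations: file-9 < file-11 < file-6 < file-17 < file-12.
So file-12 is larger.

file-12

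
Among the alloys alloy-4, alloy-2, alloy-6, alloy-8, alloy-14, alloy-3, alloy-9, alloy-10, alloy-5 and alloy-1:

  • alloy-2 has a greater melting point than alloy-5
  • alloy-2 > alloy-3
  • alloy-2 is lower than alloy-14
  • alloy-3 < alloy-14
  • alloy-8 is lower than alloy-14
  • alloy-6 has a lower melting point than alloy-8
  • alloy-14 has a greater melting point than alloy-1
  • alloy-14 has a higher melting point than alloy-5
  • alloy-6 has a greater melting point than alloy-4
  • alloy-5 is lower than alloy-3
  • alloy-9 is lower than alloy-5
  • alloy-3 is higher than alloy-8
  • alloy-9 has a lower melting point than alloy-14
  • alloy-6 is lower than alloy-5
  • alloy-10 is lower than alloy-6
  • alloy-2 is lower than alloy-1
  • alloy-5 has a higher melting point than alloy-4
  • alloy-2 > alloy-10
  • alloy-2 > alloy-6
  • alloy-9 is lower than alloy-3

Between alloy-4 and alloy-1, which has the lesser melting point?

alloy-4

Chaining the given relations: alloy-4 < alloy-6 < alloy-5 < alloy-3 < alloy-2 < alloy-1.
So alloy-4 < alloy-1; alloy-4 is the lower of the two.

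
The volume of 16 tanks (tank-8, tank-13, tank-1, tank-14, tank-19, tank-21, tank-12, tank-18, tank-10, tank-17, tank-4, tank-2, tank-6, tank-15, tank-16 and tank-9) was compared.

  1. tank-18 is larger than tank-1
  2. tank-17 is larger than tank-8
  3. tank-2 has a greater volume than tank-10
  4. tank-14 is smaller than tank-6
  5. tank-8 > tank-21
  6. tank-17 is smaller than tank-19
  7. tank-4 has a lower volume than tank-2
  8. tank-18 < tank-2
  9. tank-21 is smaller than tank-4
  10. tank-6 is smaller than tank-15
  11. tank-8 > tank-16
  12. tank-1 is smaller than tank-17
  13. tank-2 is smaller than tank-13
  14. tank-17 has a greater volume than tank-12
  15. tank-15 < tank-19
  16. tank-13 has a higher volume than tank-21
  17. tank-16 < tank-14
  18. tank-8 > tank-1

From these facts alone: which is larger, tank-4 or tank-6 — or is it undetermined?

Following every chain through tank-4: above tank-4 we get tank-2, tank-13; below tank-4 we get tank-21.
tank-6 is not reached, and no chain runs the other way from tank-6 to tank-4.
So the given relations leave the order of tank-4 and tank-6 undetermined.

undetermined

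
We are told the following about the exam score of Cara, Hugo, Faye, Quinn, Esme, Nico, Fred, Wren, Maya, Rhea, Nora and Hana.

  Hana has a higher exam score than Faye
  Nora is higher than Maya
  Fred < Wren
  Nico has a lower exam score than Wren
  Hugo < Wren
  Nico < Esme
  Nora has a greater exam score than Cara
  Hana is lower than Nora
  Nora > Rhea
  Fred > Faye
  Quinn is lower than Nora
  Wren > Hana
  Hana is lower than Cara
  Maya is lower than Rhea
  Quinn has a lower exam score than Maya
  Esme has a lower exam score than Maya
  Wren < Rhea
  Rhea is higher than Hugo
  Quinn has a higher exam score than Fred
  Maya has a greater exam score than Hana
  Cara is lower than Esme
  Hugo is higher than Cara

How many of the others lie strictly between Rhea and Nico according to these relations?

Chaining upward from Nico reaches: Esme, Wren, Maya, Nora.
Chaining downward from Rhea reaches: Faye, Hana, Cara, Hugo, Fred, Esme, Quinn, Wren, Maya.
Strictly between Nico and Rhea are those in both lists: Esme, Wren, Maya — 3 elements.

3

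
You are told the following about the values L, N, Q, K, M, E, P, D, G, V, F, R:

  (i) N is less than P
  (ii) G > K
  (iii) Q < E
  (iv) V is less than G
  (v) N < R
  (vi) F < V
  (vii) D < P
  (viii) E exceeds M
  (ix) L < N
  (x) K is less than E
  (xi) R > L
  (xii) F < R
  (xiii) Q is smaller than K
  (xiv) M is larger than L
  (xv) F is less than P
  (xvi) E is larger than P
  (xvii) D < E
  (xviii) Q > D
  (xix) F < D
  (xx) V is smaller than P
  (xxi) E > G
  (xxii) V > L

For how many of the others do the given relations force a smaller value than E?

The elements the relations force below E are F, D, L, V, N, Q, K, P, M, G — no chain reaches any other.
That is 10.

10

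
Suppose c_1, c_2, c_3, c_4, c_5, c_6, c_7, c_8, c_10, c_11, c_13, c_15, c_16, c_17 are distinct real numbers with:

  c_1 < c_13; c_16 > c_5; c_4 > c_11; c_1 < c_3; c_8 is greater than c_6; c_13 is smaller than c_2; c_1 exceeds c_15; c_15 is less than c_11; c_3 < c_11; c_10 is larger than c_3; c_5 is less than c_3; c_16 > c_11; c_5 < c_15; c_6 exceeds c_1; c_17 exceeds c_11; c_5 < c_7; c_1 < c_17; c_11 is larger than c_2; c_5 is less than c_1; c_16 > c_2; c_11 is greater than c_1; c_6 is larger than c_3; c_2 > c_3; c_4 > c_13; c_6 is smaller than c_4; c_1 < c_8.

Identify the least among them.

c_15 is not least since c_5 < c_15; c_1 is not least since c_5 < c_1; c_13 is not least since c_1 < c_13; c_3 is not least since c_1 < c_3; c_6 is not least since c_1 < c_6; c_2 is not least since c_3 < c_2; c_11 is not least since c_1 < c_11; c_16 is not least since c_5 < c_16; c_7 is not least since c_5 < c_7; c_10 is not least since c_3 < c_10; c_8 is not least since c_1 < c_8; c_17 is not least since c_11 < c_17; c_4 is not least since c_6 < c_4.
Only c_5 has nothing below it, so c_5 is the least.

c_5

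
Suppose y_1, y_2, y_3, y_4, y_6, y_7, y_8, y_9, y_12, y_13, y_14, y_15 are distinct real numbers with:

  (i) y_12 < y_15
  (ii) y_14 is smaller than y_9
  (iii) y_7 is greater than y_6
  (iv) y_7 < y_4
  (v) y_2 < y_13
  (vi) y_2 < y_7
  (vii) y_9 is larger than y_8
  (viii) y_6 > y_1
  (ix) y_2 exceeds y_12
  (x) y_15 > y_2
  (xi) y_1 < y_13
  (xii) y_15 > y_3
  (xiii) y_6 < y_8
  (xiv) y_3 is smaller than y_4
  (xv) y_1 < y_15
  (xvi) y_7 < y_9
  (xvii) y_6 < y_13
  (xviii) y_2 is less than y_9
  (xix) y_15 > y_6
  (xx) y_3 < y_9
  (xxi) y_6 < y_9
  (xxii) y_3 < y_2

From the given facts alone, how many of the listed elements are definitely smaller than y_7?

5

From y_7 the given relations immediately reach y_6, y_2.
From those, y_12, y_1, y_3 — 5 in total.
Nothing else is reachable below y_7; 5 in all.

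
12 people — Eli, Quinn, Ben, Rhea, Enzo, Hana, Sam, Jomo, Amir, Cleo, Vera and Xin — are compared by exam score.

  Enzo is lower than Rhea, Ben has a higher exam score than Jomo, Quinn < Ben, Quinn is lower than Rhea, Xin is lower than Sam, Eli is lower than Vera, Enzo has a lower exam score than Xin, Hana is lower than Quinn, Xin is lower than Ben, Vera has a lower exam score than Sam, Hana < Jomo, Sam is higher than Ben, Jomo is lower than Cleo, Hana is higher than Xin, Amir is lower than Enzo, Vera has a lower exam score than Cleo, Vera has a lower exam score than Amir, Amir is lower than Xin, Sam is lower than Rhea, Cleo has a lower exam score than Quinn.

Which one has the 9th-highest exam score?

Enzo

The consecutive relations fix a unique order: Eli < Vera < Amir < Enzo < Xin < Hana < Jomo < Cleo < Quinn < Ben < Sam < Rhea.
Counting 9 from the largest end gives Enzo.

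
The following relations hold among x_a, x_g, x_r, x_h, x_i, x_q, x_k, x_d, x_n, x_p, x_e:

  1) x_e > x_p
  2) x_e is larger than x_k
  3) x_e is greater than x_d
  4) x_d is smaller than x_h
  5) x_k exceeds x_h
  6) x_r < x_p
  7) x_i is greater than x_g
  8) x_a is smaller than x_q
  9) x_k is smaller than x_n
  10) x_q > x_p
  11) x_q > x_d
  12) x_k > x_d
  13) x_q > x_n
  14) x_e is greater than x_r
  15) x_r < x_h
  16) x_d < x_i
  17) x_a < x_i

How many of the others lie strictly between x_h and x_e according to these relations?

Chaining upward from x_h reaches: x_k, x_n, x_q.
Chaining downward from x_e reaches: x_d, x_r, x_k, x_p.
Strictly between x_h and x_e are those in both lists: x_k — 1 element.

1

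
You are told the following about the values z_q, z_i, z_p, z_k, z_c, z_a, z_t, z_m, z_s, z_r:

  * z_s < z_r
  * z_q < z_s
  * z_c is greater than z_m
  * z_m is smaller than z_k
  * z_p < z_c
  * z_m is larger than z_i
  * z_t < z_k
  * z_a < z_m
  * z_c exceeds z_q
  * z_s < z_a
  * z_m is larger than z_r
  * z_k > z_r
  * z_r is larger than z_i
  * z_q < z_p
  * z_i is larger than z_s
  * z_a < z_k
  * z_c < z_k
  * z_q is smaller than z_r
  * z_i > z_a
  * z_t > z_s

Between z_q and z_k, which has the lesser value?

z_q

z_q < z_s < z_a < z_i < z_r < z_m < z_c < z_k, by transitivity through z_s, z_a, z_i, z_r, z_m, z_c.
So z_q < z_k; z_q is the smaller of the two.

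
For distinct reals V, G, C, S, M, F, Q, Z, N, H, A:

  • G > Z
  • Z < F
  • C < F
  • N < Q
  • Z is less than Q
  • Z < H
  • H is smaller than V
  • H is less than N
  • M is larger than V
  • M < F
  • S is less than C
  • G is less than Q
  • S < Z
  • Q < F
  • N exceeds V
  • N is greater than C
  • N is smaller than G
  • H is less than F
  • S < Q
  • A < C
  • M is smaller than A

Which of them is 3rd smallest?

Chaining the given pairs: S < Z < H < V < M < A < C < N < G < Q < F.
Counting 3 from the smallest end gives H.

H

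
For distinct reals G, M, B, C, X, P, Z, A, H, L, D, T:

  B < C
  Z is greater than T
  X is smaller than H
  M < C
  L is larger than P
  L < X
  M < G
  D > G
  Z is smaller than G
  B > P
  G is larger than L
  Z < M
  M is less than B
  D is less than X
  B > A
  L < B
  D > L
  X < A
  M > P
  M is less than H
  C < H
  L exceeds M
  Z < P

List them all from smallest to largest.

Each adjacent pair is fixed by a given relation: T < Z; Z < P; P < M; M < L; L < G; G < D; D < X; X < A; A < B; B < C; C < H. Chaining them end to end gives the full order.

T < Z < P < M < L < G < D < X < A < B < C < H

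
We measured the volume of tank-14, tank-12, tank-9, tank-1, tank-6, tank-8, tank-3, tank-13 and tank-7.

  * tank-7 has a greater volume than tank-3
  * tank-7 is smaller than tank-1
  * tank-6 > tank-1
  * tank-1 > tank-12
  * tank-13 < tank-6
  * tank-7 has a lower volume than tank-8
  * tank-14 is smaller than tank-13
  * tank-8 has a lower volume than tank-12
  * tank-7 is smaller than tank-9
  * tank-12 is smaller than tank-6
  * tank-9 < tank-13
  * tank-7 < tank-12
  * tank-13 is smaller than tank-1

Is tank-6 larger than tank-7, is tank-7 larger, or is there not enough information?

Following the relations from tank-7: tank-7 < tank-8 < tank-12 < tank-1 < tank-6.
So tank-6 is larger.

tank-6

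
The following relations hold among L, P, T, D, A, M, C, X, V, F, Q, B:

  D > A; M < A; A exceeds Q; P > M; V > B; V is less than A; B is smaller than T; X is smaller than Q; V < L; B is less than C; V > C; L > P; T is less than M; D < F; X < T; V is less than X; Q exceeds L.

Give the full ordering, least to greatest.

B < C < V < X < T < M < P < L < Q < A < D < F

Each adjacent pair is fixed by a given relation: B < C; C < V; V < X; X < T; T < M; M < P; P < L; L < Q; Q < A; A < D; D < F. Chaining them end to end gives the full order.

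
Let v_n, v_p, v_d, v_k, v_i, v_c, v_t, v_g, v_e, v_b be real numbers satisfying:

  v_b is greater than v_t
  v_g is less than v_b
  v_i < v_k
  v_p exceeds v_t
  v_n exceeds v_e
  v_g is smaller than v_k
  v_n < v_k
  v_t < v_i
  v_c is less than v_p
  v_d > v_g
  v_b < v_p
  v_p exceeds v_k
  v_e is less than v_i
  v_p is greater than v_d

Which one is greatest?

v_p

Chaining downward from v_p: directly below it, v_c, v_t, v_d, v_k, v_b; then v_g, v_n, v_i; then v_e.
That covers every other element, and nothing is given above v_p, so v_p is the greatest.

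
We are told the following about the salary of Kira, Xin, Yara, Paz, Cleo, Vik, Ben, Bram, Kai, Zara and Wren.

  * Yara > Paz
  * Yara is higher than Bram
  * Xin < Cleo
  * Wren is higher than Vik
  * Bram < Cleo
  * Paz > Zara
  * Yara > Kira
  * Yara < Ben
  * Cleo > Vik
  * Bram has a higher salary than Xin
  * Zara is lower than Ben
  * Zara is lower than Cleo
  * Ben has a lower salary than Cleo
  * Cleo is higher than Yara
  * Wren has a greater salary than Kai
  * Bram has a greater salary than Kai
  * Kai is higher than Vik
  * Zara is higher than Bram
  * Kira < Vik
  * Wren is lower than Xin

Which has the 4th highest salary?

Paz

Piecing the relations together gives one ordering: Kira < Vik < Kai < Wren < Xin < Bram < Zara < Paz < Yara < Ben < Cleo.
Counting 4 from the largest end gives Paz.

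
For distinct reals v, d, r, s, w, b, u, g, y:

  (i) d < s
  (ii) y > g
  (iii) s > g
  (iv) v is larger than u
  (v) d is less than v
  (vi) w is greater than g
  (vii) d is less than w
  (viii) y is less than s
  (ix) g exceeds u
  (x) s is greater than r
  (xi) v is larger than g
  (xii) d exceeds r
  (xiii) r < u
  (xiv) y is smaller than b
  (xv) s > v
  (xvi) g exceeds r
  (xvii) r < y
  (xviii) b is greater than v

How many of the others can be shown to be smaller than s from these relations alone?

From s the given relations immediately reach r, d, g, v, y.
From those, u — 6 in total.
Nothing else is reachable below s; 6 in all.

6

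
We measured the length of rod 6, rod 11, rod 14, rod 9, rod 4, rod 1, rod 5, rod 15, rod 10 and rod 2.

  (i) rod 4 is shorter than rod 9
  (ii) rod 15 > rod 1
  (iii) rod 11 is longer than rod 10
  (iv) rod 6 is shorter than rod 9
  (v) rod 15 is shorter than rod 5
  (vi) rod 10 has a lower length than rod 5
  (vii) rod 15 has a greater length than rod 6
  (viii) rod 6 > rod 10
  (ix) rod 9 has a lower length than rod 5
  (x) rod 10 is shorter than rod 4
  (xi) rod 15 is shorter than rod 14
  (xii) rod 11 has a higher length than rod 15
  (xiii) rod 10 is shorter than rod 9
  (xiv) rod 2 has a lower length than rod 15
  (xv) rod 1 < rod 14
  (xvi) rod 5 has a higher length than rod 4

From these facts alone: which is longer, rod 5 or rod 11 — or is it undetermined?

Following every chain through rod 11: below rod 11 we get rod 10, rod 1, rod 2, rod 6, rod 15.
rod 5 is not reached, and no chain runs the other way from rod 5 to rod 11.
So the given relations leave the order of rod 11 and rod 5 undetermined.

undetermined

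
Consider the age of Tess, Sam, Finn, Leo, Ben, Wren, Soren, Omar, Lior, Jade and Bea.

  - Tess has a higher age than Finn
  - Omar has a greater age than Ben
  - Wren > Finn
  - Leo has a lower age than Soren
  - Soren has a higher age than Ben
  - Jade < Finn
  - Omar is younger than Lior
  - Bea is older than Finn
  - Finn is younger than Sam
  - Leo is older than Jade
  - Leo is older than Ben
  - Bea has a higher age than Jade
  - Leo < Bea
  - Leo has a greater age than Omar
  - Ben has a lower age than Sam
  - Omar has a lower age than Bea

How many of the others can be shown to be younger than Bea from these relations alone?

5

The elements the relations force below Bea are Ben, Omar, Jade, Leo, Finn — no chain reaches any other.
That is 5.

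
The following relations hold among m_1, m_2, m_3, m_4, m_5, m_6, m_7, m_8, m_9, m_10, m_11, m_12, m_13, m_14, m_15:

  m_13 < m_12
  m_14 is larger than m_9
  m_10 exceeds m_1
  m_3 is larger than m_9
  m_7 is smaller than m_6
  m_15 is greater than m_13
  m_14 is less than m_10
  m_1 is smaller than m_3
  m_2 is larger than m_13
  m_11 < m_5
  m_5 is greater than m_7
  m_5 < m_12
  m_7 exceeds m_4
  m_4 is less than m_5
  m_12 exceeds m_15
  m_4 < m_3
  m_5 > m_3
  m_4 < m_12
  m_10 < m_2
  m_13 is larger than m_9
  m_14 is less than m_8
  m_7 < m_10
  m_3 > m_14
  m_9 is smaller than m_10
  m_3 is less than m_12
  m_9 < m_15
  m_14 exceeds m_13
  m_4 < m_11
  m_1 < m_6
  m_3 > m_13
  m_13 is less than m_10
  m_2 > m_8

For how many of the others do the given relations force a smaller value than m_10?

6

The elements the relations force below m_10 are m_9, m_4, m_7, m_13, m_14, m_1 — no chain reaches any other.
That is 6.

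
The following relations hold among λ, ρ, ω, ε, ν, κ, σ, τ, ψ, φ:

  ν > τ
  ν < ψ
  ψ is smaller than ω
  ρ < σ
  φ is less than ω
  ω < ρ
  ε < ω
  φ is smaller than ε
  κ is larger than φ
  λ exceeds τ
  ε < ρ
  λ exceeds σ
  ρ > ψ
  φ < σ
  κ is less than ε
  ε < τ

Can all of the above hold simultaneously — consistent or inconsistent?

consistent

Every relation is compatible with φ < κ < ε < τ < ν < ψ < ω < ρ < σ < λ; the set is consistent.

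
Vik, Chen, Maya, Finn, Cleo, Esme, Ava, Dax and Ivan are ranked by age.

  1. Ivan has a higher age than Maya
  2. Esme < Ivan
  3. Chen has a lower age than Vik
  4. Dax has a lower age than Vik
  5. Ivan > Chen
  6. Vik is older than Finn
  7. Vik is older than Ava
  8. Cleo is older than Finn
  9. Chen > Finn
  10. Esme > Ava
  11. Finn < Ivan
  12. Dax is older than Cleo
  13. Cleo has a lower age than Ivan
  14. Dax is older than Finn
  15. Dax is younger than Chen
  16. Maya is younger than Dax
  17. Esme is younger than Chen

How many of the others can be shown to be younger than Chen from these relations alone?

Directly below Chen: Finn, Dax, Esme.
One step further: Ava, Cleo, Maya (6 so far).
Nothing else is reachable below Chen; 6 in all.

6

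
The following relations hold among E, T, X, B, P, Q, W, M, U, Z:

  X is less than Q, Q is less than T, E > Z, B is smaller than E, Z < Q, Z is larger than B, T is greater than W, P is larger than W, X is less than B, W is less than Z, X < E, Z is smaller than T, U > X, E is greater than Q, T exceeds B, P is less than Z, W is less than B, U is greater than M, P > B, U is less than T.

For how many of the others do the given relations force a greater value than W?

The elements the relations force above W are B, P, Z, Q, T, E — no chain reaches any other.
That is 6.

6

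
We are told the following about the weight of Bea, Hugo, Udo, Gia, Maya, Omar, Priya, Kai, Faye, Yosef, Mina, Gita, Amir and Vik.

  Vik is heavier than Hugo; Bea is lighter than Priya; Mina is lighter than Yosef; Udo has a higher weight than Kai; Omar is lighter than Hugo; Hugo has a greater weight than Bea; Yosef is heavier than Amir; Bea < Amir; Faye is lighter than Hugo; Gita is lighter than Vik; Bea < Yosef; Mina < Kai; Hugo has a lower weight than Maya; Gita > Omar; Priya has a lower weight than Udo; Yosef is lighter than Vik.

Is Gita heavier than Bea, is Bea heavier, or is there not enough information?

Following every chain through Bea: above Bea we get Priya, Amir, Hugo, Maya, Yosef, Vik, Udo.
Gita is not reached, and no chain runs the other way from Gita to Bea.
So the given relations leave the order of Bea and Gita undetermined.

undetermined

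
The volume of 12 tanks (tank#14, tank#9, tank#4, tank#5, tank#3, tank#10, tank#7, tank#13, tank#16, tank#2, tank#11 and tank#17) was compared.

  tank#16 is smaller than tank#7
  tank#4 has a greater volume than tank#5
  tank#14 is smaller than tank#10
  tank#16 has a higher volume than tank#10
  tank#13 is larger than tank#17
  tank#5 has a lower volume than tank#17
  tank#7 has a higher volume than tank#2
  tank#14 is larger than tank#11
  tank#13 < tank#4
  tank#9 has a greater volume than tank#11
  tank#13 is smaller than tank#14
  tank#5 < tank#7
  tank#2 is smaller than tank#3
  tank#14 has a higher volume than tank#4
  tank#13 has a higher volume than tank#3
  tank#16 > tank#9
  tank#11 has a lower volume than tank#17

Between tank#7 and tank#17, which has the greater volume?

tank#7

The relevant relations are tank#17 < tank#13; tank#13 < tank#4; tank#4 < tank#14; tank#14 < tank#10; tank#10 < tank#16; tank#16 < tank#7.
Chaining these gives tank#17 < tank#13 < tank#4 < tank#14 < tank#10 < tank#16 < tank#7.
So tank#17 < tank#7; tank#7 is the larger of the two.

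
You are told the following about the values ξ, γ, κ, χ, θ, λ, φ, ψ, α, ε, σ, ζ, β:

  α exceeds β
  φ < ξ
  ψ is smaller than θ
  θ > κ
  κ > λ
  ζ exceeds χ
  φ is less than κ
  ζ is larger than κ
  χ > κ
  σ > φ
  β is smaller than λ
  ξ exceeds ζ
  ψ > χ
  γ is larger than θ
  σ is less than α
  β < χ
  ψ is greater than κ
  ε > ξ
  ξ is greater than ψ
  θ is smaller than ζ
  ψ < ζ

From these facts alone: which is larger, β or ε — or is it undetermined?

β < λ and λ < κ give β < κ.
Then κ < χ extends the chain to χ.
Then χ < ψ extends the chain to ψ.
With ψ < θ: β < λ < κ < χ < ψ < θ.
With θ < ζ: β < λ < κ < χ < ψ < θ < ζ.
Then ζ < ξ extends the chain to ξ.
Then ξ < ε extends the chain to ε.
So ε is larger.

ε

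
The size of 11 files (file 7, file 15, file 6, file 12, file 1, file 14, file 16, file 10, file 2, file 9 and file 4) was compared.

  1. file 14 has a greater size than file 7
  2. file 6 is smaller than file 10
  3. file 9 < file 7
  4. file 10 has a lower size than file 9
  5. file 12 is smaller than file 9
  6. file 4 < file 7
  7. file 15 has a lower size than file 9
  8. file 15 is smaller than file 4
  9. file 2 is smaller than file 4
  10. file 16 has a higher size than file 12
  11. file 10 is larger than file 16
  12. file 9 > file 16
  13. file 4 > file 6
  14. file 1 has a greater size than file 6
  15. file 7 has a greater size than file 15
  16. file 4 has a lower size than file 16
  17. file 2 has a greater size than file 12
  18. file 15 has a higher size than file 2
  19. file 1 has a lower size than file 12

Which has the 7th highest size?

The consecutive relations fix a unique order: file 6 < file 1 < file 12 < file 2 < file 15 < file 4 < file 16 < file 10 < file 9 < file 7 < file 14.
The 7th largest is file 15.

file 15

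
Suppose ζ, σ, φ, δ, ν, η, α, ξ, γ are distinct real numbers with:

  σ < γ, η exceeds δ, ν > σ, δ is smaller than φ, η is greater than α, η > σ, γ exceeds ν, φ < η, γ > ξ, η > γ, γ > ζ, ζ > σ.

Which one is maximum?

ξ is not greatest since ξ < γ; δ is not greatest since δ < φ; φ is not greatest since φ < η; σ is not greatest since σ < η; α is not greatest since α < η; ν is not greatest since ν < γ; ζ is not greatest since ζ < γ; γ is not greatest since γ < η.
Only η has nothing above it, so η is the maximum.

η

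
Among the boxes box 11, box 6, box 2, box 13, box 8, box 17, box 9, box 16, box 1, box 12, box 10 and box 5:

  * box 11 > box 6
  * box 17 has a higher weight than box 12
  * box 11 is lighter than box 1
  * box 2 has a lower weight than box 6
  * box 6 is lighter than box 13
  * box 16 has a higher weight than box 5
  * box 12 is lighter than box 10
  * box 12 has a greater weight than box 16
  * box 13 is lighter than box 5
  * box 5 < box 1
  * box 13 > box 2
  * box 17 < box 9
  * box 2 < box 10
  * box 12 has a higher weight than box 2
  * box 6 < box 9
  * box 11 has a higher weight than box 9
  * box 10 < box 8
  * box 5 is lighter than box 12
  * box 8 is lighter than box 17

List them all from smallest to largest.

box 2 < box 6 < box 13 < box 5 < box 16 < box 12 < box 10 < box 8 < box 17 < box 9 < box 11 < box 1

Each adjacent pair is fixed by a given relation: box 2 < box 6; box 6 < box 13; box 13 < box 5; box 5 < box 16; box 16 < box 12; box 12 < box 10; box 10 < box 8; box 8 < box 17; box 17 < box 9; box 9 < box 11; box 11 < box 1. Chaining them end to end gives the full order.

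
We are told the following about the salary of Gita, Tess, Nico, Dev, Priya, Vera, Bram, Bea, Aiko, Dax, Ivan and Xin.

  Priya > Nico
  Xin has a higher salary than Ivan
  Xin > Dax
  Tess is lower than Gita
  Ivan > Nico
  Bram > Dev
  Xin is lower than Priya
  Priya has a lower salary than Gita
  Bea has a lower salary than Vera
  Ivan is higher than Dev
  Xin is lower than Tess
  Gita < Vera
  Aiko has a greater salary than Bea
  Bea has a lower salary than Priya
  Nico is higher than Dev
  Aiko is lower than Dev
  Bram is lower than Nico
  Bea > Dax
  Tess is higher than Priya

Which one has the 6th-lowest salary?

Nico

Piecing the relations together gives one ordering: Dax < Bea < Aiko < Dev < Bram < Nico < Ivan < Xin < Priya < Tess < Gita < Vera.
Counting 6 from the smallest end gives Nico.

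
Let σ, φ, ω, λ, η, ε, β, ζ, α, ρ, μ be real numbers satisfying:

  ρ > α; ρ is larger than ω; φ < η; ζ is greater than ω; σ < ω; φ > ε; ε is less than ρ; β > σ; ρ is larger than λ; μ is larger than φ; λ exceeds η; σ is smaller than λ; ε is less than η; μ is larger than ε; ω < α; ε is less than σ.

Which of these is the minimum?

ε

Chaining upward from ε: directly above it, σ, φ, η, μ, ρ; then ω, β, λ; then α, ζ.
That covers every other element, and nothing is given below ε, so ε is the minimum.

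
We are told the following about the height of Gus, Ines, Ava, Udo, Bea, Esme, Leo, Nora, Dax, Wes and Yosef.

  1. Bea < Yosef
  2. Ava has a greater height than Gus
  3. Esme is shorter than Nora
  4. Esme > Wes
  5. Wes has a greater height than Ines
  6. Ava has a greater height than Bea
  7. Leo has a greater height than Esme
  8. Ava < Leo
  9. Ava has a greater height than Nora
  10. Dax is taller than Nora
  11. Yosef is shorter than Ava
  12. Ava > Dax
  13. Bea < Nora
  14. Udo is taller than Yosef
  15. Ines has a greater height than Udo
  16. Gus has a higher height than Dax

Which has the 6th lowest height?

Piecing the relations together gives one ordering: Bea < Yosef < Udo < Ines < Wes < Esme < Nora < Dax < Gus < Ava < Leo.
Counting 6 from the smallest end gives Esme.

Esme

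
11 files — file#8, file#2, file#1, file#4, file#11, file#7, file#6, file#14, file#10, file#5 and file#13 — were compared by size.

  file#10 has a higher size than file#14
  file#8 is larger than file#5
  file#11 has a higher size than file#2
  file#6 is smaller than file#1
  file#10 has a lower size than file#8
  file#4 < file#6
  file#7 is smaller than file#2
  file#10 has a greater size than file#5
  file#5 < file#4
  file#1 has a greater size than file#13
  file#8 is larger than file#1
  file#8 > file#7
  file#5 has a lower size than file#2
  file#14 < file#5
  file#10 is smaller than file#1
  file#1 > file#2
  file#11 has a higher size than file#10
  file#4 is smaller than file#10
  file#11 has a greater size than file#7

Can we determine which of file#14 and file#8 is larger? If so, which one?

file#14 < file#5 and file#5 < file#4 give file#14 < file#4.
With file#4 < file#10: file#14 < file#5 < file#4 < file#10.
With file#10 < file#1: file#14 < file#5 < file#4 < file#10 < file#1.
With file#1 < file#8: file#14 < file#5 < file#4 < file#10 < file#1 < file#8.
So file#8 is larger.

file#8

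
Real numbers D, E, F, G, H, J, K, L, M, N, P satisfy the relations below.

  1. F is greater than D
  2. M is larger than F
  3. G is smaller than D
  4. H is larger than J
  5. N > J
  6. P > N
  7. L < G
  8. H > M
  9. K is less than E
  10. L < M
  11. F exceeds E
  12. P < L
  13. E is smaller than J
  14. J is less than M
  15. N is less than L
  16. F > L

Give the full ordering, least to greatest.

K < E < J < N < P < L < G < D < F < M < H

Nothing is placed below K, so it is least; from there K < E; E < J; J < N; N < P; P < L; L < G; G < D; D < F; F < M; M < H, each given directly.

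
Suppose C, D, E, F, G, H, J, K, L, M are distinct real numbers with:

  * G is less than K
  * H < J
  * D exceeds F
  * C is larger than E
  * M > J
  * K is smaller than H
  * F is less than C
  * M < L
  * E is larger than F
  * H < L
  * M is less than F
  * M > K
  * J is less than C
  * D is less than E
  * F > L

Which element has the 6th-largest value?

M

Chaining the given pairs: G < K < H < J < M < L < F < D < E < C.
Counting 6 from the largest end gives M.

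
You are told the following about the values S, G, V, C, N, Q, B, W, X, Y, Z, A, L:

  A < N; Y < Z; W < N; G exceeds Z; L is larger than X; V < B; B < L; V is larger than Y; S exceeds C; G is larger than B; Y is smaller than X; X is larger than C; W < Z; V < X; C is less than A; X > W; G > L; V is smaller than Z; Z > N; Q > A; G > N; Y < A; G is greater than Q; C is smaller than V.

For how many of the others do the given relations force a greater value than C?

10

The elements the relations force above C are V, B, X, A, L, S, Q, N, Z, G — no chain reaches any other.
That is 10.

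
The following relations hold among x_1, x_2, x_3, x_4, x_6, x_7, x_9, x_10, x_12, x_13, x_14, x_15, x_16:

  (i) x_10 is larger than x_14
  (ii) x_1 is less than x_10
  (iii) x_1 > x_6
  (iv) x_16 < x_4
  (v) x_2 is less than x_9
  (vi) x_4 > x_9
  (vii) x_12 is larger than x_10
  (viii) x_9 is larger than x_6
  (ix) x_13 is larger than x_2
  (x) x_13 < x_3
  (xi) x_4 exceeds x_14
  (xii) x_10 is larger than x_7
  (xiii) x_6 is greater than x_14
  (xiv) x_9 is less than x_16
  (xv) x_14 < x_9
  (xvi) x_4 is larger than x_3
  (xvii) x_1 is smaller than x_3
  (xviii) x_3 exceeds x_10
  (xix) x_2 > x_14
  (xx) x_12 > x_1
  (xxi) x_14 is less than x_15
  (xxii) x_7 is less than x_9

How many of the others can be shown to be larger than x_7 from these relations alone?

6

The elements the relations force above x_7 are x_9, x_10, x_3, x_16, x_12, x_4 — no chain reaches any other.
That is 6.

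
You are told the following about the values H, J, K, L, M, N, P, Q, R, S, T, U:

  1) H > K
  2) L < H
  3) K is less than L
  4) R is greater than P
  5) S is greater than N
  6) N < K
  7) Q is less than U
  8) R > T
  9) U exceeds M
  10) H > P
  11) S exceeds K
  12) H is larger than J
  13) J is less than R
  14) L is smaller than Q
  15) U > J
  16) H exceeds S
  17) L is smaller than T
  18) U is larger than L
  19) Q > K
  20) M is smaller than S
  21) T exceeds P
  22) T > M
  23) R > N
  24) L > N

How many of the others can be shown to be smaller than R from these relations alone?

7

From R the given relations immediately reach N, P, J, T.
From those, M, L — 6 in total.
From those, K — 7 in total.
No other element is forced below R by the given relations, so the count is 7.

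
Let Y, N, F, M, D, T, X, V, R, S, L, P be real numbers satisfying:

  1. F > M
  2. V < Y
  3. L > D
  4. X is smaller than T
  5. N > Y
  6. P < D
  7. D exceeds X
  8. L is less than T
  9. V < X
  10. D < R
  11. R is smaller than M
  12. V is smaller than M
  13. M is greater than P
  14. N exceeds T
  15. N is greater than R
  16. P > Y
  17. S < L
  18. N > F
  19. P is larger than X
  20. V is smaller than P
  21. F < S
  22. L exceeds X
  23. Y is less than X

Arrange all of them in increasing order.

Each adjacent pair is fixed by a given relation: V < Y; Y < X; X < P; P < D; D < R; R < M; M < F; F < S; S < L; L < T; T < N. Chaining them end to end gives the full order.

V < Y < X < P < D < R < M < F < S < L < T < N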